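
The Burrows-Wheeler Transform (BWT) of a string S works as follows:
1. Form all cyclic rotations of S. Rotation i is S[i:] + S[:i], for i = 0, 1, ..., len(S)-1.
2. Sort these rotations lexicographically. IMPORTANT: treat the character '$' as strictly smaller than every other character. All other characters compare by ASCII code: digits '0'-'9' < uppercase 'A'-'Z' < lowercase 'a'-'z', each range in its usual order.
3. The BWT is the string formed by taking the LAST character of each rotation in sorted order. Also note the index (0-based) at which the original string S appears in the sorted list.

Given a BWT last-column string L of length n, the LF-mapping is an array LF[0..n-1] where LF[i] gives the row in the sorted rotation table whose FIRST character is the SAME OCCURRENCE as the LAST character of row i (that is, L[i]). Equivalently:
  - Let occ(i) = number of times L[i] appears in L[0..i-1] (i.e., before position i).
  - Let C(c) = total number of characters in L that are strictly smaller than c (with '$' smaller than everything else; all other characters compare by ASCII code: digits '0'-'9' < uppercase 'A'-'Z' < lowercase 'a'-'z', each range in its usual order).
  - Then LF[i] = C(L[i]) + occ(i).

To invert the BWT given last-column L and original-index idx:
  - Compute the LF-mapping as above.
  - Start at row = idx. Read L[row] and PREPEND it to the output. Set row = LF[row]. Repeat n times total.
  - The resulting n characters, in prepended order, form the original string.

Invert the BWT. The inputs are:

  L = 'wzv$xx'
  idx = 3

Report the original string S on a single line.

LF mapping: 2 5 1 0 3 4
Walk LF starting at row 3, prepending L[row]:
  step 1: row=3, L[3]='$', prepend. Next row=LF[3]=0
  step 2: row=0, L[0]='w', prepend. Next row=LF[0]=2
  step 3: row=2, L[2]='v', prepend. Next row=LF[2]=1
  step 4: row=1, L[1]='z', prepend. Next row=LF[1]=5
  step 5: row=5, L[5]='x', prepend. Next row=LF[5]=4
  step 6: row=4, L[4]='x', prepend. Next row=LF[4]=3
Reversed output: xxzvw$

Answer: xxzvw$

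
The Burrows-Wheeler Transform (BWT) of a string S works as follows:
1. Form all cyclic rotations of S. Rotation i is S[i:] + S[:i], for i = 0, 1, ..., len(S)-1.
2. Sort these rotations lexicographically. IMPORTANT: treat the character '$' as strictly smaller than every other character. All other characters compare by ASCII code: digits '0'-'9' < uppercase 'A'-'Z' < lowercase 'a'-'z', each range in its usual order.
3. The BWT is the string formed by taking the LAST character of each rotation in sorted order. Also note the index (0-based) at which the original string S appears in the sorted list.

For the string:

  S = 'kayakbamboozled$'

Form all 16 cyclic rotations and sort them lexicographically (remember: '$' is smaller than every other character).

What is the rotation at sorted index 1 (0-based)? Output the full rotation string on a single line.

Answer: akbamboozled$kay

Derivation:
All 16 rotations (rotation i = S[i:]+S[:i]):
  rot[0] = kayakbamboozled$
  rot[1] = ayakbamboozled$k
  rot[2] = yakbamboozled$ka
  rot[3] = akbamboozled$kay
  rot[4] = kbamboozled$kaya
  rot[5] = bamboozled$kayak
  rot[6] = amboozled$kayakb
  rot[7] = mboozled$kayakba
  rot[8] = boozled$kayakbam
  rot[9] = oozled$kayakbamb
  rot[10] = ozled$kayakbambo
  rot[11] = zled$kayakbamboo
  rot[12] = led$kayakbambooz
  rot[13] = ed$kayakbamboozl
  rot[14] = d$kayakbamboozle
  rot[15] = $kayakbamboozled
Sorted (with $ < everything):
  sorted[0] = $kayakbamboozled
  sorted[1] = akbamboozled$kay
  sorted[2] = amboozled$kayakb
  sorted[3] = ayakbamboozled$k
  sorted[4] = bamboozled$kayak
  sorted[5] = boozled$kayakbam
  sorted[6] = d$kayakbamboozle
  sorted[7] = ed$kayakbamboozl
  sorted[8] = kayakbamboozled$
  sorted[9] = kbamboozled$kaya
  sorted[10] = led$kayakbambooz
  sorted[11] = mboozled$kayakba
  sorted[12] = oozled$kayakbamb
  sorted[13] = ozled$kayakbambo
  sorted[14] = yakbamboozled$ka
  sorted[15] = zled$kayakbamboo
sorted[1] = akbamboozled$kay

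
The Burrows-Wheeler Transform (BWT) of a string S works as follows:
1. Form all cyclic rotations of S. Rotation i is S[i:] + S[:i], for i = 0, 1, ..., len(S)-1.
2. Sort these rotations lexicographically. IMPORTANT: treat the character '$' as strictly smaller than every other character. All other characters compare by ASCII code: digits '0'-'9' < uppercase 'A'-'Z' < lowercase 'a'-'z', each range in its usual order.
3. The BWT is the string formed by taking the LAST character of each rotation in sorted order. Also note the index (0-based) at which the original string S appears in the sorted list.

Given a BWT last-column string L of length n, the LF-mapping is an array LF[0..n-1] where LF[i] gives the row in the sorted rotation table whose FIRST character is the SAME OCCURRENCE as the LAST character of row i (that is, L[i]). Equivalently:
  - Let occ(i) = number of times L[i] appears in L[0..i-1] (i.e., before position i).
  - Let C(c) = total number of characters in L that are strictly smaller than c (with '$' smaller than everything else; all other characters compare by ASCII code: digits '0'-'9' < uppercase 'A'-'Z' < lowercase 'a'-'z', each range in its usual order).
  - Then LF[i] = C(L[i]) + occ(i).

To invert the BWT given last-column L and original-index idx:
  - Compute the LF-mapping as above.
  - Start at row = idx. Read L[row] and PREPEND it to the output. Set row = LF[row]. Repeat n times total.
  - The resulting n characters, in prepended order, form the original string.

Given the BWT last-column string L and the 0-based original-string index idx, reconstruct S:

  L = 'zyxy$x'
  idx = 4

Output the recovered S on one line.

LF mapping: 5 3 1 4 0 2
Walk LF starting at row 4, prepending L[row]:
  step 1: row=4, L[4]='$', prepend. Next row=LF[4]=0
  step 2: row=0, L[0]='z', prepend. Next row=LF[0]=5
  step 3: row=5, L[5]='x', prepend. Next row=LF[5]=2
  step 4: row=2, L[2]='x', prepend. Next row=LF[2]=1
  step 5: row=1, L[1]='y', prepend. Next row=LF[1]=3
  step 6: row=3, L[3]='y', prepend. Next row=LF[3]=4
Reversed output: yyxxz$

Answer: yyxxz$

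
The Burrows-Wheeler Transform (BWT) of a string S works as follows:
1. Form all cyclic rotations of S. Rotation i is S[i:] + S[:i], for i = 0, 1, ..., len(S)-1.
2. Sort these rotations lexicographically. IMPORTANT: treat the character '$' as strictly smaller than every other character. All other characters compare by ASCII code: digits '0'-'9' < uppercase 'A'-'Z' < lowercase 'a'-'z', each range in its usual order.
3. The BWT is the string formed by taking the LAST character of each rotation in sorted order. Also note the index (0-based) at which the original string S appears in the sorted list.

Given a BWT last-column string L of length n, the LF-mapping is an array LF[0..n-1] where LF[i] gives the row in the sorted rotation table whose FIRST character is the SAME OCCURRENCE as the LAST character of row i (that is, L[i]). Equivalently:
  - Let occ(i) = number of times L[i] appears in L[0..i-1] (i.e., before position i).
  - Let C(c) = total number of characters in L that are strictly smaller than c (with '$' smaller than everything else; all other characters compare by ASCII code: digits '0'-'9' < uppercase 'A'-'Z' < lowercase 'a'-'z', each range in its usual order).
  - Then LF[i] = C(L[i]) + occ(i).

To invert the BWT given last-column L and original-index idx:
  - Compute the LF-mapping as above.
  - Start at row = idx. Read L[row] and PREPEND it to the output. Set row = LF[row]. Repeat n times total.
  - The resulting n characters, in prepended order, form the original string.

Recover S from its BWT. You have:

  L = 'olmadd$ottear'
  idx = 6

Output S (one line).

Answer: laddertomato$

Derivation:
LF mapping: 8 6 7 1 3 4 0 9 11 12 5 2 10
Walk LF starting at row 6, prepending L[row]:
  step 1: row=6, L[6]='$', prepend. Next row=LF[6]=0
  step 2: row=0, L[0]='o', prepend. Next row=LF[0]=8
  step 3: row=8, L[8]='t', prepend. Next row=LF[8]=11
  step 4: row=11, L[11]='a', prepend. Next row=LF[11]=2
  step 5: row=2, L[2]='m', prepend. Next row=LF[2]=7
  step 6: row=7, L[7]='o', prepend. Next row=LF[7]=9
  step 7: row=9, L[9]='t', prepend. Next row=LF[9]=12
  step 8: row=12, L[12]='r', prepend. Next row=LF[12]=10
  step 9: row=10, L[10]='e', prepend. Next row=LF[10]=5
  step 10: row=5, L[5]='d', prepend. Next row=LF[5]=4
  step 11: row=4, L[4]='d', prepend. Next row=LF[4]=3
  step 12: row=3, L[3]='a', prepend. Next row=LF[3]=1
  step 13: row=1, L[1]='l', prepend. Next row=LF[1]=6
Reversed output: laddertomato$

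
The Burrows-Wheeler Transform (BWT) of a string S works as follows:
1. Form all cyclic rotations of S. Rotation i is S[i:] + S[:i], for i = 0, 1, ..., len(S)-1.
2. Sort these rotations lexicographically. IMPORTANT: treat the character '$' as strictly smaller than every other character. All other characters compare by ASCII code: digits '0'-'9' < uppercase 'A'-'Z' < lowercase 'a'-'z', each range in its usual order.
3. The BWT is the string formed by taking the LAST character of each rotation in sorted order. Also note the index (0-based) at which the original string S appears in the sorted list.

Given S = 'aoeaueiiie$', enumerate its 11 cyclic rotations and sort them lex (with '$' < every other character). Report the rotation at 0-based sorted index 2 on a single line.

All 11 rotations (rotation i = S[i:]+S[:i]):
  rot[0] = aoeaueiiie$
  rot[1] = oeaueiiie$a
  rot[2] = eaueiiie$ao
  rot[3] = aueiiie$aoe
  rot[4] = ueiiie$aoea
  rot[5] = eiiie$aoeau
  rot[6] = iiie$aoeaue
  rot[7] = iie$aoeauei
  rot[8] = ie$aoeaueii
  rot[9] = e$aoeaueiii
  rot[10] = $aoeaueiiie
Sorted (with $ < everything):
  sorted[0] = $aoeaueiiie
  sorted[1] = aoeaueiiie$
  sorted[2] = aueiiie$aoe
  sorted[3] = e$aoeaueiii
  sorted[4] = eaueiiie$ao
  sorted[5] = eiiie$aoeau
  sorted[6] = ie$aoeaueii
  sorted[7] = iie$aoeauei
  sorted[8] = iiie$aoeaue
  sorted[9] = oeaueiiie$a
  sorted[10] = ueiiie$aoea
sorted[2] = aueiiie$aoe

Answer: aueiiie$aoe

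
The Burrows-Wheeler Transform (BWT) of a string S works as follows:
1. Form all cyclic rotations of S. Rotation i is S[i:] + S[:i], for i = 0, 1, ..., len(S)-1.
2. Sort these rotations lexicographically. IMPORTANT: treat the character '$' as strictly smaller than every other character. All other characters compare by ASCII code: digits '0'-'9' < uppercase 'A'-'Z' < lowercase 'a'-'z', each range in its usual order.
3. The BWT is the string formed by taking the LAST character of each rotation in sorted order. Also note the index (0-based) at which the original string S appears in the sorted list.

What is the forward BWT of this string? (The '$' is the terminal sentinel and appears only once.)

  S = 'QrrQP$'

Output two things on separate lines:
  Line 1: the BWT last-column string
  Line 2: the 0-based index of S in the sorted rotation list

Answer: PQr$rQ
3

Derivation:
All 6 rotations (rotation i = S[i:]+S[:i]):
  rot[0] = QrrQP$
  rot[1] = rrQP$Q
  rot[2] = rQP$Qr
  rot[3] = QP$Qrr
  rot[4] = P$QrrQ
  rot[5] = $QrrQP
Sorted (with $ < everything):
  sorted[0] = $QrrQP  (last char: 'P')
  sorted[1] = P$QrrQ  (last char: 'Q')
  sorted[2] = QP$Qrr  (last char: 'r')
  sorted[3] = QrrQP$  (last char: '$')
  sorted[4] = rQP$Qr  (last char: 'r')
  sorted[5] = rrQP$Q  (last char: 'Q')
Last column: PQr$rQ
Original string S is at sorted index 3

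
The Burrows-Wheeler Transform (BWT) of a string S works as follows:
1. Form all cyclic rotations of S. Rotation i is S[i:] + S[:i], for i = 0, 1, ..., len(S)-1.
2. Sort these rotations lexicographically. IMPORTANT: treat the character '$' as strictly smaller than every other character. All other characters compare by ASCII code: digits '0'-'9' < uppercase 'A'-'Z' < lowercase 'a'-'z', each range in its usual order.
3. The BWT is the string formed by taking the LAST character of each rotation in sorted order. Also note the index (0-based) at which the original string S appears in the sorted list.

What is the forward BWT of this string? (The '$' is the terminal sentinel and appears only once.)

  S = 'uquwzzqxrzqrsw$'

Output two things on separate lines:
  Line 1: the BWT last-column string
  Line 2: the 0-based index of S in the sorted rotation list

Answer: wzuzqxr$qsuqrzw
7

Derivation:
All 15 rotations (rotation i = S[i:]+S[:i]):
  rot[0] = uquwzzqxrzqrsw$
  rot[1] = quwzzqxrzqrsw$u
  rot[2] = uwzzqxrzqrsw$uq
  rot[3] = wzzqxrzqrsw$uqu
  rot[4] = zzqxrzqrsw$uquw
  rot[5] = zqxrzqrsw$uquwz
  rot[6] = qxrzqrsw$uquwzz
  rot[7] = xrzqrsw$uquwzzq
  rot[8] = rzqrsw$uquwzzqx
  rot[9] = zqrsw$uquwzzqxr
  rot[10] = qrsw$uquwzzqxrz
  rot[11] = rsw$uquwzzqxrzq
  rot[12] = sw$uquwzzqxrzqr
  rot[13] = w$uquwzzqxrzqrs
  rot[14] = $uquwzzqxrzqrsw
Sorted (with $ < everything):
  sorted[0] = $uquwzzqxrzqrsw  (last char: 'w')
  sorted[1] = qrsw$uquwzzqxrz  (last char: 'z')
  sorted[2] = quwzzqxrzqrsw$u  (last char: 'u')
  sorted[3] = qxrzqrsw$uquwzz  (last char: 'z')
  sorted[4] = rsw$uquwzzqxrzq  (last char: 'q')
  sorted[5] = rzqrsw$uquwzzqx  (last char: 'x')
  sorted[6] = sw$uquwzzqxrzqr  (last char: 'r')
  sorted[7] = uquwzzqxrzqrsw$  (last char: '$')
  sorted[8] = uwzzqxrzqrsw$uq  (last char: 'q')
  sorted[9] = w$uquwzzqxrzqrs  (last char: 's')
  sorted[10] = wzzqxrzqrsw$uqu  (last char: 'u')
  sorted[11] = xrzqrsw$uquwzzq  (last char: 'q')
  sorted[12] = zqrsw$uquwzzqxr  (last char: 'r')
  sorted[13] = zqxrzqrsw$uquwz  (last char: 'z')
  sorted[14] = zzqxrzqrsw$uquw  (last char: 'w')
Last column: wzuzqxr$qsuqrzw
Original string S is at sorted index 7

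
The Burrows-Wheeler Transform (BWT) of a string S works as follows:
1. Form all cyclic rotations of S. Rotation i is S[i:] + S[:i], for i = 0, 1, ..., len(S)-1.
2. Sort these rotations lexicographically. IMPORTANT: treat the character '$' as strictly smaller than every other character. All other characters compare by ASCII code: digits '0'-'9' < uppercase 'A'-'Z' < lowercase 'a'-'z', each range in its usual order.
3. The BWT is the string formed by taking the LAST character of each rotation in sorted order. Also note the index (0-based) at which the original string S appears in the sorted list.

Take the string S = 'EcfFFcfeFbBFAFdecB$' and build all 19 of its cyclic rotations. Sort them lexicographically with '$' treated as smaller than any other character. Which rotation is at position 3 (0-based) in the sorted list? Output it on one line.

Answer: BFAFdecB$EcfFFcfeFb

Derivation:
All 19 rotations (rotation i = S[i:]+S[:i]):
  rot[0] = EcfFFcfeFbBFAFdecB$
  rot[1] = cfFFcfeFbBFAFdecB$E
  rot[2] = fFFcfeFbBFAFdecB$Ec
  rot[3] = FFcfeFbBFAFdecB$Ecf
  rot[4] = FcfeFbBFAFdecB$EcfF
  rot[5] = cfeFbBFAFdecB$EcfFF
  rot[6] = feFbBFAFdecB$EcfFFc
  rot[7] = eFbBFAFdecB$EcfFFcf
  rot[8] = FbBFAFdecB$EcfFFcfe
  rot[9] = bBFAFdecB$EcfFFcfeF
  rot[10] = BFAFdecB$EcfFFcfeFb
  rot[11] = FAFdecB$EcfFFcfeFbB
  rot[12] = AFdecB$EcfFFcfeFbBF
  rot[13] = FdecB$EcfFFcfeFbBFA
  rot[14] = decB$EcfFFcfeFbBFAF
  rot[15] = ecB$EcfFFcfeFbBFAFd
  rot[16] = cB$EcfFFcfeFbBFAFde
  rot[17] = B$EcfFFcfeFbBFAFdec
  rot[18] = $EcfFFcfeFbBFAFdecB
Sorted (with $ < everything):
  sorted[0] = $EcfFFcfeFbBFAFdecB
  sorted[1] = AFdecB$EcfFFcfeFbBF
  sorted[2] = B$EcfFFcfeFbBFAFdec
  sorted[3] = BFAFdecB$EcfFFcfeFb
  sorted[4] = EcfFFcfeFbBFAFdecB$
  sorted[5] = FAFdecB$EcfFFcfeFbB
  sorted[6] = FFcfeFbBFAFdecB$Ecf
  sorted[7] = FbBFAFdecB$EcfFFcfe
  sorted[8] = FcfeFbBFAFdecB$EcfF
  sorted[9] = FdecB$EcfFFcfeFbBFA
  sorted[10] = bBFAFdecB$EcfFFcfeF
  sorted[11] = cB$EcfFFcfeFbBFAFde
  sorted[12] = cfFFcfeFbBFAFdecB$E
  sorted[13] = cfeFbBFAFdecB$EcfFF
  sorted[14] = decB$EcfFFcfeFbBFAF
  sorted[15] = eFbBFAFdecB$EcfFFcf
  sorted[16] = ecB$EcfFFcfeFbBFAFd
  sorted[17] = fFFcfeFbBFAFdecB$Ec
  sorted[18] = feFbBFAFdecB$EcfFFc
sorted[3] = BFAFdecB$EcfFFcfeFb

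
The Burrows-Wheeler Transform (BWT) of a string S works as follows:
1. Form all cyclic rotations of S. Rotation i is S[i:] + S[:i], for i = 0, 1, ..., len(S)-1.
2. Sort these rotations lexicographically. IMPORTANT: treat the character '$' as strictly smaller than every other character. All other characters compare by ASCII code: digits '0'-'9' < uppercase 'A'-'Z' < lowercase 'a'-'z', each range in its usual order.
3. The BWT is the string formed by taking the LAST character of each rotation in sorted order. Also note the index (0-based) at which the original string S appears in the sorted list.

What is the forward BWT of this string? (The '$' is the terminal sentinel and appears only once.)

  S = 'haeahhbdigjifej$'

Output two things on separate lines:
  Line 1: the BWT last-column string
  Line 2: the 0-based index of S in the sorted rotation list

Answer: jhehbafii$hajdeg
9

Derivation:
All 16 rotations (rotation i = S[i:]+S[:i]):
  rot[0] = haeahhbdigjifej$
  rot[1] = aeahhbdigjifej$h
  rot[2] = eahhbdigjifej$ha
  rot[3] = ahhbdigjifej$hae
  rot[4] = hhbdigjifej$haea
  rot[5] = hbdigjifej$haeah
  rot[6] = bdigjifej$haeahh
  rot[7] = digjifej$haeahhb
  rot[8] = igjifej$haeahhbd
  rot[9] = gjifej$haeahhbdi
  rot[10] = jifej$haeahhbdig
  rot[11] = ifej$haeahhbdigj
  rot[12] = fej$haeahhbdigji
  rot[13] = ej$haeahhbdigjif
  rot[14] = j$haeahhbdigjife
  rot[15] = $haeahhbdigjifej
Sorted (with $ < everything):
  sorted[0] = $haeahhbdigjifej  (last char: 'j')
  sorted[1] = aeahhbdigjifej$h  (last char: 'h')
  sorted[2] = ahhbdigjifej$hae  (last char: 'e')
  sorted[3] = bdigjifej$haeahh  (last char: 'h')
  sorted[4] = digjifej$haeahhb  (last char: 'b')
  sorted[5] = eahhbdigjifej$ha  (last char: 'a')
  sorted[6] = ej$haeahhbdigjif  (last char: 'f')
  sorted[7] = fej$haeahhbdigji  (last char: 'i')
  sorted[8] = gjifej$haeahhbdi  (last char: 'i')
  sorted[9] = haeahhbdigjifej$  (last char: '$')
  sorted[10] = hbdigjifej$haeah  (last char: 'h')
  sorted[11] = hhbdigjifej$haea  (last char: 'a')
  sorted[12] = ifej$haeahhbdigj  (last char: 'j')
  sorted[13] = igjifej$haeahhbd  (last char: 'd')
  sorted[14] = j$haeahhbdigjife  (last char: 'e')
  sorted[15] = jifej$haeahhbdig  (last char: 'g')
Last column: jhehbafii$hajdeg
Original string S is at sorted index 9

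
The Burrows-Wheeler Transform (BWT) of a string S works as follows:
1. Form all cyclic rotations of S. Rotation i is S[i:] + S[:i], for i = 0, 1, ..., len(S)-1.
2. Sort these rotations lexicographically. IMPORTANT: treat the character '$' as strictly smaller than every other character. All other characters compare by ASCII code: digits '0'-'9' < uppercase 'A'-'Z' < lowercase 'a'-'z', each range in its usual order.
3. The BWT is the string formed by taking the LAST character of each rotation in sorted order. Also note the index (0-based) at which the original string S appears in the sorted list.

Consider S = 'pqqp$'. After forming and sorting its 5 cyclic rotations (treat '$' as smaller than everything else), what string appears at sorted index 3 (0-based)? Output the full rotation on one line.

All 5 rotations (rotation i = S[i:]+S[:i]):
  rot[0] = pqqp$
  rot[1] = qqp$p
  rot[2] = qp$pq
  rot[3] = p$pqq
  rot[4] = $pqqp
Sorted (with $ < everything):
  sorted[0] = $pqqp
  sorted[1] = p$pqq
  sorted[2] = pqqp$
  sorted[3] = qp$pq
  sorted[4] = qqp$p
sorted[3] = qp$pq

Answer: qp$pq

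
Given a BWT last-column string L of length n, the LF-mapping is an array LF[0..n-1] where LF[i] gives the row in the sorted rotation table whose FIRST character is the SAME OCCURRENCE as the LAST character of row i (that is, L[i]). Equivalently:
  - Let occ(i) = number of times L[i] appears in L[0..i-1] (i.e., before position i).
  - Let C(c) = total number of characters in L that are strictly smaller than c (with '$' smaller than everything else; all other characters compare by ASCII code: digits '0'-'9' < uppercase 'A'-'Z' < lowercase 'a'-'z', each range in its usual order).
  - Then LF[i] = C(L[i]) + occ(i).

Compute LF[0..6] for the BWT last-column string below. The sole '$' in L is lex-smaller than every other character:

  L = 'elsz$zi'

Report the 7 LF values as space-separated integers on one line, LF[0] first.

Char counts: '$':1, 'e':1, 'i':1, 'l':1, 's':1, 'z':2
C (first-col start): C('$')=0, C('e')=1, C('i')=2, C('l')=3, C('s')=4, C('z')=5
L[0]='e': occ=0, LF[0]=C('e')+0=1+0=1
L[1]='l': occ=0, LF[1]=C('l')+0=3+0=3
L[2]='s': occ=0, LF[2]=C('s')+0=4+0=4
L[3]='z': occ=0, LF[3]=C('z')+0=5+0=5
L[4]='$': occ=0, LF[4]=C('$')+0=0+0=0
L[5]='z': occ=1, LF[5]=C('z')+1=5+1=6
L[6]='i': occ=0, LF[6]=C('i')+0=2+0=2

Answer: 1 3 4 5 0 6 2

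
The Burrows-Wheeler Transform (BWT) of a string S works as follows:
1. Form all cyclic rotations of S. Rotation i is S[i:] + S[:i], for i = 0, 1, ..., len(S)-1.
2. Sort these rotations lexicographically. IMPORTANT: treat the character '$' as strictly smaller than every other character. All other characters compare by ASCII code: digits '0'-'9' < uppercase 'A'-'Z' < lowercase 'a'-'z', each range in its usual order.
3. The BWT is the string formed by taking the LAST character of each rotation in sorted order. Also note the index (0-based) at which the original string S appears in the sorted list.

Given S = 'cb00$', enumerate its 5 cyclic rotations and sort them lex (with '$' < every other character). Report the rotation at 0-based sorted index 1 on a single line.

Answer: 0$cb0

Derivation:
All 5 rotations (rotation i = S[i:]+S[:i]):
  rot[0] = cb00$
  rot[1] = b00$c
  rot[2] = 00$cb
  rot[3] = 0$cb0
  rot[4] = $cb00
Sorted (with $ < everything):
  sorted[0] = $cb00
  sorted[1] = 0$cb0
  sorted[2] = 00$cb
  sorted[3] = b00$c
  sorted[4] = cb00$
sorted[1] = 0$cb0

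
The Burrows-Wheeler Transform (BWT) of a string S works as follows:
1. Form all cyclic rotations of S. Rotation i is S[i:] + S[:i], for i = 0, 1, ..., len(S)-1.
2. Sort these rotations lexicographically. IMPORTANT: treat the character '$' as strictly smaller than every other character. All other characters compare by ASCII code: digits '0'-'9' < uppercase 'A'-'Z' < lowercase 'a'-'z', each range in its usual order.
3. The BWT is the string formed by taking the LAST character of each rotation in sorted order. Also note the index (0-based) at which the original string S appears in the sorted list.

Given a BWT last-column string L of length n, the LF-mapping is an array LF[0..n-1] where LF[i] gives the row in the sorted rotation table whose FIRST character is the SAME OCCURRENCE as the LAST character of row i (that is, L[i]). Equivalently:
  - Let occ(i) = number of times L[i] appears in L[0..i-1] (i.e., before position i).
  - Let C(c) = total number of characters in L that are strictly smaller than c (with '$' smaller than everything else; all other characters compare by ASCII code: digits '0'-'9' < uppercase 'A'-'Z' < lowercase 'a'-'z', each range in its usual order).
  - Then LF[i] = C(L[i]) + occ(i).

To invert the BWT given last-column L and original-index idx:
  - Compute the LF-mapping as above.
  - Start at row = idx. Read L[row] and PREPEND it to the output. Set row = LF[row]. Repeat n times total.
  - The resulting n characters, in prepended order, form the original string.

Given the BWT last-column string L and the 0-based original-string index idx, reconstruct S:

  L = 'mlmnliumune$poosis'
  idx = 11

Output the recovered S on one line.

Answer: opossummillennium$

Derivation:
LF mapping: 6 4 7 9 5 2 16 8 17 10 1 0 13 11 12 14 3 15
Walk LF starting at row 11, prepending L[row]:
  step 1: row=11, L[11]='$', prepend. Next row=LF[11]=0
  step 2: row=0, L[0]='m', prepend. Next row=LF[0]=6
  step 3: row=6, L[6]='u', prepend. Next row=LF[6]=16
  step 4: row=16, L[16]='i', prepend. Next row=LF[16]=3
  step 5: row=3, L[3]='n', prepend. Next row=LF[3]=9
  step 6: row=9, L[9]='n', prepend. Next row=LF[9]=10
  step 7: row=10, L[10]='e', prepend. Next row=LF[10]=1
  step 8: row=1, L[1]='l', prepend. Next row=LF[1]=4
  step 9: row=4, L[4]='l', prepend. Next row=LF[4]=5
  step 10: row=5, L[5]='i', prepend. Next row=LF[5]=2
  step 11: row=2, L[2]='m', prepend. Next row=LF[2]=7
  step 12: row=7, L[7]='m', prepend. Next row=LF[7]=8
  step 13: row=8, L[8]='u', prepend. Next row=LF[8]=17
  step 14: row=17, L[17]='s', prepend. Next row=LF[17]=15
  step 15: row=15, L[15]='s', prepend. Next row=LF[15]=14
  step 16: row=14, L[14]='o', prepend. Next row=LF[14]=12
  step 17: row=12, L[12]='p', prepend. Next row=LF[12]=13
  step 18: row=13, L[13]='o', prepend. Next row=LF[13]=11
Reversed output: opossummillennium$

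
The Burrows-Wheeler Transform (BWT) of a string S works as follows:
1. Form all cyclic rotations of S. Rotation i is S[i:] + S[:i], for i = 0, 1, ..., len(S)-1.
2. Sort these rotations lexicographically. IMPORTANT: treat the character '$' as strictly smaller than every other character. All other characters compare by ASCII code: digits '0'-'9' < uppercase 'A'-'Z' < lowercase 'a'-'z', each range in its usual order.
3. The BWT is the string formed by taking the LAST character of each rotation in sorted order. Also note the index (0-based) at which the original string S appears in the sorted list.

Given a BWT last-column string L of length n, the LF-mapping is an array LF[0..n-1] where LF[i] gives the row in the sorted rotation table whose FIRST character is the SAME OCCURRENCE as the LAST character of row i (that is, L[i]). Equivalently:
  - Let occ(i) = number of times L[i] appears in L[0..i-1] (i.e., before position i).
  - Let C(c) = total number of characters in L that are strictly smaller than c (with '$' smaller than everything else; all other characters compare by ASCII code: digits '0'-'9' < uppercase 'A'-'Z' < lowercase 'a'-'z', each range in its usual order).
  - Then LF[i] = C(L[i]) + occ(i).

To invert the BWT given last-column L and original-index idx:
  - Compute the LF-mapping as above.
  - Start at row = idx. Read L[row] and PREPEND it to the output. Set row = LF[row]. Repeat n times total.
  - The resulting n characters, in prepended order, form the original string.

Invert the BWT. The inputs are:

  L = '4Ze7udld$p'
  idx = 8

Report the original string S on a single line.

LF mapping: 1 3 6 2 9 4 7 5 0 8
Walk LF starting at row 8, prepending L[row]:
  step 1: row=8, L[8]='$', prepend. Next row=LF[8]=0
  step 2: row=0, L[0]='4', prepend. Next row=LF[0]=1
  step 3: row=1, L[1]='Z', prepend. Next row=LF[1]=3
  step 4: row=3, L[3]='7', prepend. Next row=LF[3]=2
  step 5: row=2, L[2]='e', prepend. Next row=LF[2]=6
  step 6: row=6, L[6]='l', prepend. Next row=LF[6]=7
  step 7: row=7, L[7]='d', prepend. Next row=LF[7]=5
  step 8: row=5, L[5]='d', prepend. Next row=LF[5]=4
  step 9: row=4, L[4]='u', prepend. Next row=LF[4]=9
  step 10: row=9, L[9]='p', prepend. Next row=LF[9]=8
Reversed output: puddle7Z4$

Answer: puddle7Z4$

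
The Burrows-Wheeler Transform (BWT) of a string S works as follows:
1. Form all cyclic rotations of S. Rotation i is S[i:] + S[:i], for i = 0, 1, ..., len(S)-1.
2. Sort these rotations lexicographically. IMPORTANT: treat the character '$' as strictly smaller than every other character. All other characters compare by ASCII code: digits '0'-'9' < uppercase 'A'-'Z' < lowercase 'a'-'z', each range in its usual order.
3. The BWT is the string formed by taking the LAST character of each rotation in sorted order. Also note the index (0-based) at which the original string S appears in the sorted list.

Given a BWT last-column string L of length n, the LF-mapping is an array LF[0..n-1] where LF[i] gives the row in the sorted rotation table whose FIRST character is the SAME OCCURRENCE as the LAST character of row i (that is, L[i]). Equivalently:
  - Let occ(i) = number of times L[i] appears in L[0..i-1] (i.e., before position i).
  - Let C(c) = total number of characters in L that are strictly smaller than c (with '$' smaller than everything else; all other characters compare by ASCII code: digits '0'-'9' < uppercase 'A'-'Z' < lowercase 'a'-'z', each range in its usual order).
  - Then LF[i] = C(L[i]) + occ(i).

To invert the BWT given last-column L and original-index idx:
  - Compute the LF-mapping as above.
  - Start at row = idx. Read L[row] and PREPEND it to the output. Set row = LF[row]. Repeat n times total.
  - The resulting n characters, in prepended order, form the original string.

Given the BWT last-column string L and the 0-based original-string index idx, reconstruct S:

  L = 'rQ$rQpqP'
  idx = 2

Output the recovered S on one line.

LF mapping: 6 2 0 7 3 4 5 1
Walk LF starting at row 2, prepending L[row]:
  step 1: row=2, L[2]='$', prepend. Next row=LF[2]=0
  step 2: row=0, L[0]='r', prepend. Next row=LF[0]=6
  step 3: row=6, L[6]='q', prepend. Next row=LF[6]=5
  step 4: row=5, L[5]='p', prepend. Next row=LF[5]=4
  step 5: row=4, L[4]='Q', prepend. Next row=LF[4]=3
  step 6: row=3, L[3]='r', prepend. Next row=LF[3]=7
  step 7: row=7, L[7]='P', prepend. Next row=LF[7]=1
  step 8: row=1, L[1]='Q', prepend. Next row=LF[1]=2
Reversed output: QPrQpqr$

Answer: QPrQpqr$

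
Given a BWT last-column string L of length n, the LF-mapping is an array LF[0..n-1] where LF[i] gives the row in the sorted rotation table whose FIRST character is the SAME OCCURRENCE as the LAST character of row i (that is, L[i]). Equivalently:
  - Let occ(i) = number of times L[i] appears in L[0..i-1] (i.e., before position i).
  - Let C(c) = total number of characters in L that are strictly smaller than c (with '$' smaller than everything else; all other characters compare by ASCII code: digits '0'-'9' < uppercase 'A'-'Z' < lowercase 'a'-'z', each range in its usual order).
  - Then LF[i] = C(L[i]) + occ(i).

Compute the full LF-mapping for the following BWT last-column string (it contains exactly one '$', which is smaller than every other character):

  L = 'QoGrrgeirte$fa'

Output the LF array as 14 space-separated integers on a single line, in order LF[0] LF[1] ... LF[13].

Char counts: '$':1, 'G':1, 'Q':1, 'a':1, 'e':2, 'f':1, 'g':1, 'i':1, 'o':1, 'r':3, 't':1
C (first-col start): C('$')=0, C('G')=1, C('Q')=2, C('a')=3, C('e')=4, C('f')=6, C('g')=7, C('i')=8, C('o')=9, C('r')=10, C('t')=13
L[0]='Q': occ=0, LF[0]=C('Q')+0=2+0=2
L[1]='o': occ=0, LF[1]=C('o')+0=9+0=9
L[2]='G': occ=0, LF[2]=C('G')+0=1+0=1
L[3]='r': occ=0, LF[3]=C('r')+0=10+0=10
L[4]='r': occ=1, LF[4]=C('r')+1=10+1=11
L[5]='g': occ=0, LF[5]=C('g')+0=7+0=7
L[6]='e': occ=0, LF[6]=C('e')+0=4+0=4
L[7]='i': occ=0, LF[7]=C('i')+0=8+0=8
L[8]='r': occ=2, LF[8]=C('r')+2=10+2=12
L[9]='t': occ=0, LF[9]=C('t')+0=13+0=13
L[10]='e': occ=1, LF[10]=C('e')+1=4+1=5
L[11]='$': occ=0, LF[11]=C('$')+0=0+0=0
L[12]='f': occ=0, LF[12]=C('f')+0=6+0=6
L[13]='a': occ=0, LF[13]=C('a')+0=3+0=3

Answer: 2 9 1 10 11 7 4 8 12 13 5 0 6 3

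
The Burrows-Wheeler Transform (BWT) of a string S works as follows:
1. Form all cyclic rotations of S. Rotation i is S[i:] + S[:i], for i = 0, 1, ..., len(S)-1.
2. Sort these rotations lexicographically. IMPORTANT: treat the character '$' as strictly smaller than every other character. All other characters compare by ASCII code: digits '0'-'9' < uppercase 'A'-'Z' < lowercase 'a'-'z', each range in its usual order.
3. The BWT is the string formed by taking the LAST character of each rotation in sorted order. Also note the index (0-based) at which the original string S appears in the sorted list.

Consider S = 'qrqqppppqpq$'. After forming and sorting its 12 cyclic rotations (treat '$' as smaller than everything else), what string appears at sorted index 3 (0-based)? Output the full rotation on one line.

Answer: ppqpq$qrqqpp

Derivation:
All 12 rotations (rotation i = S[i:]+S[:i]):
  rot[0] = qrqqppppqpq$
  rot[1] = rqqppppqpq$q
  rot[2] = qqppppqpq$qr
  rot[3] = qppppqpq$qrq
  rot[4] = ppppqpq$qrqq
  rot[5] = pppqpq$qrqqp
  rot[6] = ppqpq$qrqqpp
  rot[7] = pqpq$qrqqppp
  rot[8] = qpq$qrqqpppp
  rot[9] = pq$qrqqppppq
  rot[10] = q$qrqqppppqp
  rot[11] = $qrqqppppqpq
Sorted (with $ < everything):
  sorted[0] = $qrqqppppqpq
  sorted[1] = ppppqpq$qrqq
  sorted[2] = pppqpq$qrqqp
  sorted[3] = ppqpq$qrqqpp
  sorted[4] = pq$qrqqppppq
  sorted[5] = pqpq$qrqqppp
  sorted[6] = q$qrqqppppqp
  sorted[7] = qppppqpq$qrq
  sorted[8] = qpq$qrqqpppp
  sorted[9] = qqppppqpq$qr
  sorted[10] = qrqqppppqpq$
  sorted[11] = rqqppppqpq$q
sorted[3] = ppqpq$qrqqpp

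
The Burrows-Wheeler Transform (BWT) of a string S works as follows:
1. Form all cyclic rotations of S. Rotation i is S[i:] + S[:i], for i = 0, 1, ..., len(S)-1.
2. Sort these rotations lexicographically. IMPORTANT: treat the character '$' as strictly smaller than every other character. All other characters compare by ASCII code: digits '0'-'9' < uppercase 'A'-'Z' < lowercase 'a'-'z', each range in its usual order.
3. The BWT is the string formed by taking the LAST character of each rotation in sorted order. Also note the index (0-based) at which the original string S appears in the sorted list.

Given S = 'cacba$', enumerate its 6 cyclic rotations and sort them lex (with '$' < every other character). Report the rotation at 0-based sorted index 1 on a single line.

All 6 rotations (rotation i = S[i:]+S[:i]):
  rot[0] = cacba$
  rot[1] = acba$c
  rot[2] = cba$ca
  rot[3] = ba$cac
  rot[4] = a$cacb
  rot[5] = $cacba
Sorted (with $ < everything):
  sorted[0] = $cacba
  sorted[1] = a$cacb
  sorted[2] = acba$c
  sorted[3] = ba$cac
  sorted[4] = cacba$
  sorted[5] = cba$ca
sorted[1] = a$cacb

Answer: a$cacb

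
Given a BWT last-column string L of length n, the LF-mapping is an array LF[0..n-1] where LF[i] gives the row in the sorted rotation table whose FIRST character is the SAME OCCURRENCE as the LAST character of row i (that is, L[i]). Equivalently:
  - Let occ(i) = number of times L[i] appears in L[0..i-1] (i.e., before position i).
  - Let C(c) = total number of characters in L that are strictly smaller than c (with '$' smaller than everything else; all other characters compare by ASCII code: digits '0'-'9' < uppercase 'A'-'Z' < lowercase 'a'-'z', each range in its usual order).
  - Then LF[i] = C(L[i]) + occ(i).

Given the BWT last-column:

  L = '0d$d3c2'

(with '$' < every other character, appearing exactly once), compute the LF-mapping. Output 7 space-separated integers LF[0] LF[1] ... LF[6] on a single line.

Char counts: '$':1, '0':1, '2':1, '3':1, 'c':1, 'd':2
C (first-col start): C('$')=0, C('0')=1, C('2')=2, C('3')=3, C('c')=4, C('d')=5
L[0]='0': occ=0, LF[0]=C('0')+0=1+0=1
L[1]='d': occ=0, LF[1]=C('d')+0=5+0=5
L[2]='$': occ=0, LF[2]=C('$')+0=0+0=0
L[3]='d': occ=1, LF[3]=C('d')+1=5+1=6
L[4]='3': occ=0, LF[4]=C('3')+0=3+0=3
L[5]='c': occ=0, LF[5]=C('c')+0=4+0=4
L[6]='2': occ=0, LF[6]=C('2')+0=2+0=2

Answer: 1 5 0 6 3 4 2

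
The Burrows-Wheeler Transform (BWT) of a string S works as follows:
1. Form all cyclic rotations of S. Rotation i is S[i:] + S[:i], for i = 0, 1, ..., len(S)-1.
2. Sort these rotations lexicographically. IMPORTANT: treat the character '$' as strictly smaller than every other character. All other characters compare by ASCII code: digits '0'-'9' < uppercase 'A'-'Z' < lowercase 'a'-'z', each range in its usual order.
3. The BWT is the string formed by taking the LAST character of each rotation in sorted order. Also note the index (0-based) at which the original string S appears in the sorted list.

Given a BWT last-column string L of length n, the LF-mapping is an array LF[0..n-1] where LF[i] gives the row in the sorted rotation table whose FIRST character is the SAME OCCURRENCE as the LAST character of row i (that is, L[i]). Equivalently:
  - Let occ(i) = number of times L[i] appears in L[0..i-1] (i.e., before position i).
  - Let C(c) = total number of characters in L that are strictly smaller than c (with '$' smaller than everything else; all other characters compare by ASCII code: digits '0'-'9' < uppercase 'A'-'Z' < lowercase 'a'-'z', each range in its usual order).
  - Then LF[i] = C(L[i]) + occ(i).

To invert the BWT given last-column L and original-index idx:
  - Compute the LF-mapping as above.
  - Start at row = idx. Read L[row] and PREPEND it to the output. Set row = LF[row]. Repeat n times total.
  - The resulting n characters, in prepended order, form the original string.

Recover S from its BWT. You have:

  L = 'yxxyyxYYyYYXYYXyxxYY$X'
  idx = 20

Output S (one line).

LF mapping: 17 12 13 18 19 14 4 5 20 6 7 1 8 9 2 21 15 16 10 11 0 3
Walk LF starting at row 20, prepending L[row]:
  step 1: row=20, L[20]='$', prepend. Next row=LF[20]=0
  step 2: row=0, L[0]='y', prepend. Next row=LF[0]=17
  step 3: row=17, L[17]='x', prepend. Next row=LF[17]=16
  step 4: row=16, L[16]='x', prepend. Next row=LF[16]=15
  step 5: row=15, L[15]='y', prepend. Next row=LF[15]=21
  step 6: row=21, L[21]='X', prepend. Next row=LF[21]=3
  step 7: row=3, L[3]='y', prepend. Next row=LF[3]=18
  step 8: row=18, L[18]='Y', prepend. Next row=LF[18]=10
  step 9: row=10, L[10]='Y', prepend. Next row=LF[10]=7
  step 10: row=7, L[7]='Y', prepend. Next row=LF[7]=5
  step 11: row=5, L[5]='x', prepend. Next row=LF[5]=14
  step 12: row=14, L[14]='X', prepend. Next row=LF[14]=2
  step 13: row=2, L[2]='x', prepend. Next row=LF[2]=13
  step 14: row=13, L[13]='Y', prepend. Next row=LF[13]=9
  step 15: row=9, L[9]='Y', prepend. Next row=LF[9]=6
  step 16: row=6, L[6]='Y', prepend. Next row=LF[6]=4
  step 17: row=4, L[4]='y', prepend. Next row=LF[4]=19
  step 18: row=19, L[19]='Y', prepend. Next row=LF[19]=11
  step 19: row=11, L[11]='X', prepend. Next row=LF[11]=1
  step 20: row=1, L[1]='x', prepend. Next row=LF[1]=12
  step 21: row=12, L[12]='Y', prepend. Next row=LF[12]=8
  step 22: row=8, L[8]='y', prepend. Next row=LF[8]=20
Reversed output: yYxXYyYYYxXxYYYyXyxxy$

Answer: yYxXYyYYYxXxYYYyXyxxy$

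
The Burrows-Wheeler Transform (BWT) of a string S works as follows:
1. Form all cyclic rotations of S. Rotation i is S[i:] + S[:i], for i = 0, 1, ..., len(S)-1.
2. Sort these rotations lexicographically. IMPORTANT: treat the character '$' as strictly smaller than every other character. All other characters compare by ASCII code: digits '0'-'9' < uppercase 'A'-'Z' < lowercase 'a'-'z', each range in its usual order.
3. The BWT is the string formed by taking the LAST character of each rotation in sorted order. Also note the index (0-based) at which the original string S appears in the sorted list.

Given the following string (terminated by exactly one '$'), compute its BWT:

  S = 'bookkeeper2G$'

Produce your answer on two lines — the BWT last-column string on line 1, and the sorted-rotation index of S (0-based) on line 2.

Answer: Gr2$kepkoobee
3

Derivation:
All 13 rotations (rotation i = S[i:]+S[:i]):
  rot[0] = bookkeeper2G$
  rot[1] = ookkeeper2G$b
  rot[2] = okkeeper2G$bo
  rot[3] = kkeeper2G$boo
  rot[4] = keeper2G$book
  rot[5] = eeper2G$bookk
  rot[6] = eper2G$bookke
  rot[7] = per2G$bookkee
  rot[8] = er2G$bookkeep
  rot[9] = r2G$bookkeepe
  rot[10] = 2G$bookkeeper
  rot[11] = G$bookkeeper2
  rot[12] = $bookkeeper2G
Sorted (with $ < everything):
  sorted[0] = $bookkeeper2G  (last char: 'G')
  sorted[1] = 2G$bookkeeper  (last char: 'r')
  sorted[2] = G$bookkeeper2  (last char: '2')
  sorted[3] = bookkeeper2G$  (last char: '$')
  sorted[4] = eeper2G$bookk  (last char: 'k')
  sorted[5] = eper2G$bookke  (last char: 'e')
  sorted[6] = er2G$bookkeep  (last char: 'p')
  sorted[7] = keeper2G$book  (last char: 'k')
  sorted[8] = kkeeper2G$boo  (last char: 'o')
  sorted[9] = okkeeper2G$bo  (last char: 'o')
  sorted[10] = ookkeeper2G$b  (last char: 'b')
  sorted[11] = per2G$bookkee  (last char: 'e')
  sorted[12] = r2G$bookkeepe  (last char: 'e')
Last column: Gr2$kepkoobee
Original string S is at sorted index 3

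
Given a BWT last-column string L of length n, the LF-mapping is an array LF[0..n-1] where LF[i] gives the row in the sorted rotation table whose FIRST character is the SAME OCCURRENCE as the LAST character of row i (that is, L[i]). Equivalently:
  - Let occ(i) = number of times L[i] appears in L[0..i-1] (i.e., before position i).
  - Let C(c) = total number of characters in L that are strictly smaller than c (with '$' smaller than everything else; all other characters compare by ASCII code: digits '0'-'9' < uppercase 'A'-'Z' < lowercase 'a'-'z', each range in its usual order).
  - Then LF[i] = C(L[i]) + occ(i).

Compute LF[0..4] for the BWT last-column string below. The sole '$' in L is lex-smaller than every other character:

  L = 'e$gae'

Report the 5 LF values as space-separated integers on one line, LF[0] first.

Char counts: '$':1, 'a':1, 'e':2, 'g':1
C (first-col start): C('$')=0, C('a')=1, C('e')=2, C('g')=4
L[0]='e': occ=0, LF[0]=C('e')+0=2+0=2
L[1]='$': occ=0, LF[1]=C('$')+0=0+0=0
L[2]='g': occ=0, LF[2]=C('g')+0=4+0=4
L[3]='a': occ=0, LF[3]=C('a')+0=1+0=1
L[4]='e': occ=1, LF[4]=C('e')+1=2+1=3

Answer: 2 0 4 1 3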